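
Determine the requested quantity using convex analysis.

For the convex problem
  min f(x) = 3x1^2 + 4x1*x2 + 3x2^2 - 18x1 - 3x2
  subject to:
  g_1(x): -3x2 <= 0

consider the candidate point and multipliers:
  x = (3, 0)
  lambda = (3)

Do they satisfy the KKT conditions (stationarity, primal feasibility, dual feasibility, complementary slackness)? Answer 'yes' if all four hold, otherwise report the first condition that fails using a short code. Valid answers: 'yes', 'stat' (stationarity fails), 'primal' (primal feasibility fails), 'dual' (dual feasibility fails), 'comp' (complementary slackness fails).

Gradient of f: grad f(x) = Q x + c = (0, 9)
Constraint values g_i(x) = a_i^T x - b_i:
  g_1((3, 0)) = 0
Stationarity residual: grad f(x) + sum_i lambda_i a_i = (0, 0)
  -> stationarity OK
Primal feasibility (all g_i <= 0): OK
Dual feasibility (all lambda_i >= 0): OK
Complementary slackness (lambda_i * g_i(x) = 0 for all i): OK

Verdict: yes, KKT holds.

yes


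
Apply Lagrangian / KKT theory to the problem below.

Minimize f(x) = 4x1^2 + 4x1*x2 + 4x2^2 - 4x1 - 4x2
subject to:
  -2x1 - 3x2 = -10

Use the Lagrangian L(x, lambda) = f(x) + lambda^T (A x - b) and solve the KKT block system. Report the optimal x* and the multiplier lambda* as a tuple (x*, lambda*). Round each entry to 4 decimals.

Form the Lagrangian:
  L(x, lambda) = (1/2) x^T Q x + c^T x + lambda^T (A x - b)
Stationarity (grad_x L = 0): Q x + c + A^T lambda = 0.
Primal feasibility: A x = b.

This gives the KKT block system:
  [ Q   A^T ] [ x     ]   [-c ]
  [ A    0  ] [ lambda ] = [ b ]

Solving the linear system:
  x*      = (0.9286, 2.7143)
  lambda* = (7.1429)
  f(x*)   = 28.4286

x* = (0.9286, 2.7143), lambda* = (7.1429)


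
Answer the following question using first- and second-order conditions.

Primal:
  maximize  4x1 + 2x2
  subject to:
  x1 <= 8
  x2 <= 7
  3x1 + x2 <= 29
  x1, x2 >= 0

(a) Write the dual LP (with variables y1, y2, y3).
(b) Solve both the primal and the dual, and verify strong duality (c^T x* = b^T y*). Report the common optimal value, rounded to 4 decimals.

The standard primal-dual pair for 'max c^T x s.t. A x <= b, x >= 0' is:
  Dual:  min b^T y  s.t.  A^T y >= c,  y >= 0.

So the dual LP is:
  minimize  8y1 + 7y2 + 29y3
  subject to:
    y1 + 3y3 >= 4
    y2 + y3 >= 2
    y1, y2, y3 >= 0

Solving the primal: x* = (7.3333, 7).
  primal value c^T x* = 43.3333.
Solving the dual: y* = (0, 0.6667, 1.3333).
  dual value b^T y* = 43.3333.
Strong duality: c^T x* = b^T y*. Confirmed.

43.3333


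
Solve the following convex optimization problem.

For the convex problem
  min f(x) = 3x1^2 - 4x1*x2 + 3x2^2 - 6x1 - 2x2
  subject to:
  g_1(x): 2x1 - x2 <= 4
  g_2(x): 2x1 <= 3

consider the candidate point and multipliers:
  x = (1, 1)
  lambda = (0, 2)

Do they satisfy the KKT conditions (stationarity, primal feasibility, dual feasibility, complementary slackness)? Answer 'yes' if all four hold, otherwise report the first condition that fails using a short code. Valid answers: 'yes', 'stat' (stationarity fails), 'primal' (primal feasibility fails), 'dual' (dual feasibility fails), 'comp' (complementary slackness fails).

Gradient of f: grad f(x) = Q x + c = (-4, 0)
Constraint values g_i(x) = a_i^T x - b_i:
  g_1((1, 1)) = -3
  g_2((1, 1)) = -1
Stationarity residual: grad f(x) + sum_i lambda_i a_i = (0, 0)
  -> stationarity OK
Primal feasibility (all g_i <= 0): OK
Dual feasibility (all lambda_i >= 0): OK
Complementary slackness (lambda_i * g_i(x) = 0 for all i): FAILS

Verdict: the first failing condition is complementary_slackness -> comp.

comp


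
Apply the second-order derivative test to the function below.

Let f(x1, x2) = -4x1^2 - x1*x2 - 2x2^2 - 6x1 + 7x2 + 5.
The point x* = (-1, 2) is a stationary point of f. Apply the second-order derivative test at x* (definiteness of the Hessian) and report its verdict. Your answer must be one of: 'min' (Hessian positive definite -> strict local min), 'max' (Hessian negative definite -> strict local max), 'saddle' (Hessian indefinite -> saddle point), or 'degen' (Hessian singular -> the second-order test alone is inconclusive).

Compute the Hessian H = grad^2 f:
  H = [[-8, -1], [-1, -4]]
Verify stationarity: grad f(x*) = H x* + g = (0, 0).
Eigenvalues of H: -8.2361, -3.7639.
Both eigenvalues < 0, so H is negative definite -> x* is a strict local max.

max


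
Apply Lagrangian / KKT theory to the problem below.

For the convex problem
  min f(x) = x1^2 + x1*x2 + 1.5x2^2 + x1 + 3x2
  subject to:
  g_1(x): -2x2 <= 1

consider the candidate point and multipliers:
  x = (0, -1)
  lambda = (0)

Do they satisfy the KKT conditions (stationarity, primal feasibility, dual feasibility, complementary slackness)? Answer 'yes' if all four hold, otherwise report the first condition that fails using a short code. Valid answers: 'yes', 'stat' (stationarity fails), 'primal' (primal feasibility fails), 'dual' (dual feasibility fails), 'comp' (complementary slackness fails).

Gradient of f: grad f(x) = Q x + c = (0, 0)
Constraint values g_i(x) = a_i^T x - b_i:
  g_1((0, -1)) = 1
Stationarity residual: grad f(x) + sum_i lambda_i a_i = (0, 0)
  -> stationarity OK
Primal feasibility (all g_i <= 0): FAILS
Dual feasibility (all lambda_i >= 0): OK
Complementary slackness (lambda_i * g_i(x) = 0 for all i): OK

Verdict: the first failing condition is primal_feasibility -> primal.

primal


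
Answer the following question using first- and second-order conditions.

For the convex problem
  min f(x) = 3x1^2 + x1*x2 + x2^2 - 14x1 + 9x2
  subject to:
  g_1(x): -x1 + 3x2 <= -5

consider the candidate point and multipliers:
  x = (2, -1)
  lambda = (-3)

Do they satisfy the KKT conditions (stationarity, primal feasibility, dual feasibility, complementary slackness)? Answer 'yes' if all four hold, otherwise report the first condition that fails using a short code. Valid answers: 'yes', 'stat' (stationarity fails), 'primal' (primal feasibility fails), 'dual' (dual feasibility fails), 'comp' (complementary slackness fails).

Gradient of f: grad f(x) = Q x + c = (-3, 9)
Constraint values g_i(x) = a_i^T x - b_i:
  g_1((2, -1)) = 0
Stationarity residual: grad f(x) + sum_i lambda_i a_i = (0, 0)
  -> stationarity OK
Primal feasibility (all g_i <= 0): OK
Dual feasibility (all lambda_i >= 0): FAILS
Complementary slackness (lambda_i * g_i(x) = 0 for all i): OK

Verdict: the first failing condition is dual_feasibility -> dual.

dual


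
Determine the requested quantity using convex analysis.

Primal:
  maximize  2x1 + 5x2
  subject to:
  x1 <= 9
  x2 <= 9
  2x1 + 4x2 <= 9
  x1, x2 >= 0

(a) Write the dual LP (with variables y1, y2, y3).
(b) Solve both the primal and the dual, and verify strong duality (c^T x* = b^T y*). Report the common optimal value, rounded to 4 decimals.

The standard primal-dual pair for 'max c^T x s.t. A x <= b, x >= 0' is:
  Dual:  min b^T y  s.t.  A^T y >= c,  y >= 0.

So the dual LP is:
  minimize  9y1 + 9y2 + 9y3
  subject to:
    y1 + 2y3 >= 2
    y2 + 4y3 >= 5
    y1, y2, y3 >= 0

Solving the primal: x* = (0, 2.25).
  primal value c^T x* = 11.25.
Solving the dual: y* = (0, 0, 1.25).
  dual value b^T y* = 11.25.
Strong duality: c^T x* = b^T y*. Confirmed.

11.25


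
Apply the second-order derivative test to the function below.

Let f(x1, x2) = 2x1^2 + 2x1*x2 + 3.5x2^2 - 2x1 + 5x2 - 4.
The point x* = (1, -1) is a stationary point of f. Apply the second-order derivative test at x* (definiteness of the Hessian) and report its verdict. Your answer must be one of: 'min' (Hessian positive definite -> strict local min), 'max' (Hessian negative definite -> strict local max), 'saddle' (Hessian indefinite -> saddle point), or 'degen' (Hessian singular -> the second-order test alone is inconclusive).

Compute the Hessian H = grad^2 f:
  H = [[4, 2], [2, 7]]
Verify stationarity: grad f(x*) = H x* + g = (0, 0).
Eigenvalues of H: 3, 8.
Both eigenvalues > 0, so H is positive definite -> x* is a strict local min.

min


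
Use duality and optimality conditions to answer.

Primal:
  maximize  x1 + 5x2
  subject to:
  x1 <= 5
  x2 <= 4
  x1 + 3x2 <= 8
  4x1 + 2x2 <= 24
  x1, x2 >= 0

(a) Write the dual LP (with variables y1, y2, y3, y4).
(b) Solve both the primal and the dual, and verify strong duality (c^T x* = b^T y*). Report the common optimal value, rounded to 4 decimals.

The standard primal-dual pair for 'max c^T x s.t. A x <= b, x >= 0' is:
  Dual:  min b^T y  s.t.  A^T y >= c,  y >= 0.

So the dual LP is:
  minimize  5y1 + 4y2 + 8y3 + 24y4
  subject to:
    y1 + y3 + 4y4 >= 1
    y2 + 3y3 + 2y4 >= 5
    y1, y2, y3, y4 >= 0

Solving the primal: x* = (0, 2.6667).
  primal value c^T x* = 13.3333.
Solving the dual: y* = (0, 0, 1.6667, 0).
  dual value b^T y* = 13.3333.
Strong duality: c^T x* = b^T y*. Confirmed.

13.3333


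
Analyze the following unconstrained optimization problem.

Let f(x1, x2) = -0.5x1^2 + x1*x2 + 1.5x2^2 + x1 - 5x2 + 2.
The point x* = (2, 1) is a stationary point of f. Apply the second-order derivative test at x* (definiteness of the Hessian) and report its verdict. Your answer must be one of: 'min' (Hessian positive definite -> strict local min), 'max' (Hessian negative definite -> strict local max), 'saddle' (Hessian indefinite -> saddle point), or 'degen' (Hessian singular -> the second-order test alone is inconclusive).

Compute the Hessian H = grad^2 f:
  H = [[-1, 1], [1, 3]]
Verify stationarity: grad f(x*) = H x* + g = (0, 0).
Eigenvalues of H: -1.2361, 3.2361.
Eigenvalues have mixed signs, so H is indefinite -> x* is a saddle point.

saddle


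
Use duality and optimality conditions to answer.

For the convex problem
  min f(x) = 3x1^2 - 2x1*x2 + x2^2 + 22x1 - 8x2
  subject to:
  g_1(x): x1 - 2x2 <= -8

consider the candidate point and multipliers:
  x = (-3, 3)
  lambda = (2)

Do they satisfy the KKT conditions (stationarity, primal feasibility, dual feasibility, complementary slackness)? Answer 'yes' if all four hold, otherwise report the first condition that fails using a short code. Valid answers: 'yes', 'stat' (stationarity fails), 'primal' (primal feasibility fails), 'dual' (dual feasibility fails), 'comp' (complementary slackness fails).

Gradient of f: grad f(x) = Q x + c = (-2, 4)
Constraint values g_i(x) = a_i^T x - b_i:
  g_1((-3, 3)) = -1
Stationarity residual: grad f(x) + sum_i lambda_i a_i = (0, 0)
  -> stationarity OK
Primal feasibility (all g_i <= 0): OK
Dual feasibility (all lambda_i >= 0): OK
Complementary slackness (lambda_i * g_i(x) = 0 for all i): FAILS

Verdict: the first failing condition is complementary_slackness -> comp.

comp


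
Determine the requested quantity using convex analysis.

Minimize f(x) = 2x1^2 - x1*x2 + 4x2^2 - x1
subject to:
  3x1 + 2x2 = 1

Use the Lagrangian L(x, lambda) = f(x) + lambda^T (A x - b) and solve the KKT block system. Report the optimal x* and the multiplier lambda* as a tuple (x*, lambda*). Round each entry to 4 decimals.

Form the Lagrangian:
  L(x, lambda) = (1/2) x^T Q x + c^T x + lambda^T (A x - b)
Stationarity (grad_x L = 0): Q x + c + A^T lambda = 0.
Primal feasibility: A x = b.

This gives the KKT block system:
  [ Q   A^T ] [ x     ]   [-c ]
  [ A    0  ] [ lambda ] = [ b ]

Solving the linear system:
  x*      = (0.3, 0.05)
  lambda* = (-0.05)
  f(x*)   = -0.125

x* = (0.3, 0.05), lambda* = (-0.05)


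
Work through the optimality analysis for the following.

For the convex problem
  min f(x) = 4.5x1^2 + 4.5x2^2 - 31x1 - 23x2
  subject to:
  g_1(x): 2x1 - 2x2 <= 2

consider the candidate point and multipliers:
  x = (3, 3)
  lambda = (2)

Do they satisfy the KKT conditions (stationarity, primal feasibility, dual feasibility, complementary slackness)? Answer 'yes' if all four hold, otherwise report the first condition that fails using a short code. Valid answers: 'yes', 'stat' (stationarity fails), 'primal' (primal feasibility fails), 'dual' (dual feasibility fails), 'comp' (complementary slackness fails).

Gradient of f: grad f(x) = Q x + c = (-4, 4)
Constraint values g_i(x) = a_i^T x - b_i:
  g_1((3, 3)) = -2
Stationarity residual: grad f(x) + sum_i lambda_i a_i = (0, 0)
  -> stationarity OK
Primal feasibility (all g_i <= 0): OK
Dual feasibility (all lambda_i >= 0): OK
Complementary slackness (lambda_i * g_i(x) = 0 for all i): FAILS

Verdict: the first failing condition is complementary_slackness -> comp.

comp


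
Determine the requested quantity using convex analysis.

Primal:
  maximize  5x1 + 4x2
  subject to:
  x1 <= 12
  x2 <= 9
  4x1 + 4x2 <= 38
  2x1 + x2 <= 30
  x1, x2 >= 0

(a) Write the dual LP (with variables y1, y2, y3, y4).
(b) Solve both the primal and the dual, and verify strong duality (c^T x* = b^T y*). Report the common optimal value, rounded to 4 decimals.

The standard primal-dual pair for 'max c^T x s.t. A x <= b, x >= 0' is:
  Dual:  min b^T y  s.t.  A^T y >= c,  y >= 0.

So the dual LP is:
  minimize  12y1 + 9y2 + 38y3 + 30y4
  subject to:
    y1 + 4y3 + 2y4 >= 5
    y2 + 4y3 + y4 >= 4
    y1, y2, y3, y4 >= 0

Solving the primal: x* = (9.5, 0).
  primal value c^T x* = 47.5.
Solving the dual: y* = (0, 0, 1.25, 0).
  dual value b^T y* = 47.5.
Strong duality: c^T x* = b^T y*. Confirmed.

47.5


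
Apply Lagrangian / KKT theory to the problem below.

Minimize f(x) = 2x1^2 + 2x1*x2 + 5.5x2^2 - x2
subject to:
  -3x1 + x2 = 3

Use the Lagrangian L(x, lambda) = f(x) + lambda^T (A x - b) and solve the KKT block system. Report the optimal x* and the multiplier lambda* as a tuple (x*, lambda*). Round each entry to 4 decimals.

Form the Lagrangian:
  L(x, lambda) = (1/2) x^T Q x + c^T x + lambda^T (A x - b)
Stationarity (grad_x L = 0): Q x + c + A^T lambda = 0.
Primal feasibility: A x = b.

This gives the KKT block system:
  [ Q   A^T ] [ x     ]   [-c ]
  [ A    0  ] [ lambda ] = [ b ]

Solving the linear system:
  x*      = (-0.887, 0.3391)
  lambda* = (-0.9565)
  f(x*)   = 1.2652

x* = (-0.887, 0.3391), lambda* = (-0.9565)


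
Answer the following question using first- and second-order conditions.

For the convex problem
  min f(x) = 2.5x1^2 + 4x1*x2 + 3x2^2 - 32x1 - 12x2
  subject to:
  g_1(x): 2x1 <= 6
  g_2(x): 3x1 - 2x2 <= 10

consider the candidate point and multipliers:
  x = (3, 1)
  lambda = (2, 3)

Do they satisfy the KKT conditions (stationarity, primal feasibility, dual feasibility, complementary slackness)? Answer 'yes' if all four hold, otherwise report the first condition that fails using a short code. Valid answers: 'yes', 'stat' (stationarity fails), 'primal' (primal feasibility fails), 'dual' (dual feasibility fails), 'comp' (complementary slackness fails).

Gradient of f: grad f(x) = Q x + c = (-13, 6)
Constraint values g_i(x) = a_i^T x - b_i:
  g_1((3, 1)) = 0
  g_2((3, 1)) = -3
Stationarity residual: grad f(x) + sum_i lambda_i a_i = (0, 0)
  -> stationarity OK
Primal feasibility (all g_i <= 0): OK
Dual feasibility (all lambda_i >= 0): OK
Complementary slackness (lambda_i * g_i(x) = 0 for all i): FAILS

Verdict: the first failing condition is complementary_slackness -> comp.

comp


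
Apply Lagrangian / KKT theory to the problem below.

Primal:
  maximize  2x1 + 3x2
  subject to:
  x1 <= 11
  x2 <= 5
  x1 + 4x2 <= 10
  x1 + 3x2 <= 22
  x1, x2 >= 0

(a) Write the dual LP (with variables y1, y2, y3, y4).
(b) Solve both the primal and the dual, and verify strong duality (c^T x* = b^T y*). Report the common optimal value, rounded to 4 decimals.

The standard primal-dual pair for 'max c^T x s.t. A x <= b, x >= 0' is:
  Dual:  min b^T y  s.t.  A^T y >= c,  y >= 0.

So the dual LP is:
  minimize  11y1 + 5y2 + 10y3 + 22y4
  subject to:
    y1 + y3 + y4 >= 2
    y2 + 4y3 + 3y4 >= 3
    y1, y2, y3, y4 >= 0

Solving the primal: x* = (10, 0).
  primal value c^T x* = 20.
Solving the dual: y* = (0, 0, 2, 0).
  dual value b^T y* = 20.
Strong duality: c^T x* = b^T y*. Confirmed.

20


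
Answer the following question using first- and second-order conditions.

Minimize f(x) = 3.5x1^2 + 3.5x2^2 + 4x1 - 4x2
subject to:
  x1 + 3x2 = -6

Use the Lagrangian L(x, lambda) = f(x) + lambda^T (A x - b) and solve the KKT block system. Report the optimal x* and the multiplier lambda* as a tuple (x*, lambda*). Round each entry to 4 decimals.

Form the Lagrangian:
  L(x, lambda) = (1/2) x^T Q x + c^T x + lambda^T (A x - b)
Stationarity (grad_x L = 0): Q x + c + A^T lambda = 0.
Primal feasibility: A x = b.

This gives the KKT block system:
  [ Q   A^T ] [ x     ]   [-c ]
  [ A    0  ] [ lambda ] = [ b ]

Solving the linear system:
  x*      = (-1.2857, -1.5714)
  lambda* = (5)
  f(x*)   = 15.5714

x* = (-1.2857, -1.5714), lambda* = (5)


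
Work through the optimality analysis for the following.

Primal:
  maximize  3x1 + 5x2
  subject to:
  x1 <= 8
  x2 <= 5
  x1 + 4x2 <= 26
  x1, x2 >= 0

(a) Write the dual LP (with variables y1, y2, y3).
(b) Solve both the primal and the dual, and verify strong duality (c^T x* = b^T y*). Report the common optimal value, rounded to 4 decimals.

The standard primal-dual pair for 'max c^T x s.t. A x <= b, x >= 0' is:
  Dual:  min b^T y  s.t.  A^T y >= c,  y >= 0.

So the dual LP is:
  minimize  8y1 + 5y2 + 26y3
  subject to:
    y1 + y3 >= 3
    y2 + 4y3 >= 5
    y1, y2, y3 >= 0

Solving the primal: x* = (8, 4.5).
  primal value c^T x* = 46.5.
Solving the dual: y* = (1.75, 0, 1.25).
  dual value b^T y* = 46.5.
Strong duality: c^T x* = b^T y*. Confirmed.

46.5


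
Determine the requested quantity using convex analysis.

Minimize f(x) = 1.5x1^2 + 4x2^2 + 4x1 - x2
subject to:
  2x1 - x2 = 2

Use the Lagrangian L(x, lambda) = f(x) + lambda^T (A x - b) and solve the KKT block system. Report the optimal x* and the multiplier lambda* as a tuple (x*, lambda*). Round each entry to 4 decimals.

Form the Lagrangian:
  L(x, lambda) = (1/2) x^T Q x + c^T x + lambda^T (A x - b)
Stationarity (grad_x L = 0): Q x + c + A^T lambda = 0.
Primal feasibility: A x = b.

This gives the KKT block system:
  [ Q   A^T ] [ x     ]   [-c ]
  [ A    0  ] [ lambda ] = [ b ]

Solving the linear system:
  x*      = (0.8571, -0.2857)
  lambda* = (-3.2857)
  f(x*)   = 5.1429

x* = (0.8571, -0.2857), lambda* = (-3.2857)


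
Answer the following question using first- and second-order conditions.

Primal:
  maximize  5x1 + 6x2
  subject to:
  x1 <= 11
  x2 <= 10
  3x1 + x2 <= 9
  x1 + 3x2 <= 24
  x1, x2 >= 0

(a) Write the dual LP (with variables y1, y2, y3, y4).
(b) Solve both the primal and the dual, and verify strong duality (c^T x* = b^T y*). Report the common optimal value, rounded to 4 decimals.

The standard primal-dual pair for 'max c^T x s.t. A x <= b, x >= 0' is:
  Dual:  min b^T y  s.t.  A^T y >= c,  y >= 0.

So the dual LP is:
  minimize  11y1 + 10y2 + 9y3 + 24y4
  subject to:
    y1 + 3y3 + y4 >= 5
    y2 + y3 + 3y4 >= 6
    y1, y2, y3, y4 >= 0

Solving the primal: x* = (0.375, 7.875).
  primal value c^T x* = 49.125.
Solving the dual: y* = (0, 0, 1.125, 1.625).
  dual value b^T y* = 49.125.
Strong duality: c^T x* = b^T y*. Confirmed.

49.125


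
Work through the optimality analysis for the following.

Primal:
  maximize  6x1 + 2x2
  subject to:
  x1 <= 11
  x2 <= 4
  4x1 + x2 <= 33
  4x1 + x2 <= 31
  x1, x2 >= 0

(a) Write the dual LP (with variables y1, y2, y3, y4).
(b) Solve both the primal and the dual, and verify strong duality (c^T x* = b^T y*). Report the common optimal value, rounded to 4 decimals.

The standard primal-dual pair for 'max c^T x s.t. A x <= b, x >= 0' is:
  Dual:  min b^T y  s.t.  A^T y >= c,  y >= 0.

So the dual LP is:
  minimize  11y1 + 4y2 + 33y3 + 31y4
  subject to:
    y1 + 4y3 + 4y4 >= 6
    y2 + y3 + y4 >= 2
    y1, y2, y3, y4 >= 0

Solving the primal: x* = (6.75, 4).
  primal value c^T x* = 48.5.
Solving the dual: y* = (0, 0.5, 0, 1.5).
  dual value b^T y* = 48.5.
Strong duality: c^T x* = b^T y*. Confirmed.

48.5


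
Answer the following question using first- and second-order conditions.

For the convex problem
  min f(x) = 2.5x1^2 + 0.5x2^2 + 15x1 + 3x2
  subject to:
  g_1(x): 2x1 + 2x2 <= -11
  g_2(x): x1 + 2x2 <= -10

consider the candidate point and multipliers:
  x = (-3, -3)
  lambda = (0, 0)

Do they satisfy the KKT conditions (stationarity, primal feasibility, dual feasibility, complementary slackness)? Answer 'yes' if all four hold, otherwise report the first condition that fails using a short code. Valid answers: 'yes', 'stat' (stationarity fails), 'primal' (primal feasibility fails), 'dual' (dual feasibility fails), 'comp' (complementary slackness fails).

Gradient of f: grad f(x) = Q x + c = (0, 0)
Constraint values g_i(x) = a_i^T x - b_i:
  g_1((-3, -3)) = -1
  g_2((-3, -3)) = 1
Stationarity residual: grad f(x) + sum_i lambda_i a_i = (0, 0)
  -> stationarity OK
Primal feasibility (all g_i <= 0): FAILS
Dual feasibility (all lambda_i >= 0): OK
Complementary slackness (lambda_i * g_i(x) = 0 for all i): OK

Verdict: the first failing condition is primal_feasibility -> primal.

primal


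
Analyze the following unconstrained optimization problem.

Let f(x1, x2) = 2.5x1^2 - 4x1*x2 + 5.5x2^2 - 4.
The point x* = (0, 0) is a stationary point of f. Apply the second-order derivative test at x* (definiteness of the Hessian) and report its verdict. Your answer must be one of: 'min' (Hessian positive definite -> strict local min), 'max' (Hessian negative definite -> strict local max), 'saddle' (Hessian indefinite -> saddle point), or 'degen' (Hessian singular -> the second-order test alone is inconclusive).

Compute the Hessian H = grad^2 f:
  H = [[5, -4], [-4, 11]]
Verify stationarity: grad f(x*) = H x* + g = (0, 0).
Eigenvalues of H: 3, 13.
Both eigenvalues > 0, so H is positive definite -> x* is a strict local min.

min


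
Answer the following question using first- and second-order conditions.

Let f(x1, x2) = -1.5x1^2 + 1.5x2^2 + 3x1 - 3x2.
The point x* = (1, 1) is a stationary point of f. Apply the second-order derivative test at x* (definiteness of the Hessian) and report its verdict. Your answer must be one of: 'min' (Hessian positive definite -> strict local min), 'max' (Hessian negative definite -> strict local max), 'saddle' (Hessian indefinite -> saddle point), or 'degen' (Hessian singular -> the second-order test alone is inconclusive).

Compute the Hessian H = grad^2 f:
  H = [[-3, 0], [0, 3]]
Verify stationarity: grad f(x*) = H x* + g = (0, 0).
Eigenvalues of H: -3, 3.
Eigenvalues have mixed signs, so H is indefinite -> x* is a saddle point.

saddle


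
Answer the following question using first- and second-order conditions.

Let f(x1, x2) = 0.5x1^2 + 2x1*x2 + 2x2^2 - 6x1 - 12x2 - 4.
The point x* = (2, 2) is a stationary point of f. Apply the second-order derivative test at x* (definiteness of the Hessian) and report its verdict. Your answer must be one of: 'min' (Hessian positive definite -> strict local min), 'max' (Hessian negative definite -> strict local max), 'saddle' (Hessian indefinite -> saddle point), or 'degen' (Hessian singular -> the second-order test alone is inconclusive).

Compute the Hessian H = grad^2 f:
  H = [[1, 2], [2, 4]]
Verify stationarity: grad f(x*) = H x* + g = (0, 0).
Eigenvalues of H: 0, 5.
H has a zero eigenvalue (singular; positive semidefinite but not definite), so H is neither positive definite, negative definite, nor indefinite. The second-order test alone is inconclusive -> degen.
(Indeed, f is constant along the null direction of H through x*, so x* is not a strict local extremum.)

degen


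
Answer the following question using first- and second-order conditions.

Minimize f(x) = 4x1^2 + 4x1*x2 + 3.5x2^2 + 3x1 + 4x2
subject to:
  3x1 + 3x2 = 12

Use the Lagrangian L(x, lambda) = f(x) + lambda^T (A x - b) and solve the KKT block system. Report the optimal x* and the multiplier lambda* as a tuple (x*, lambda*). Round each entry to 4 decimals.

Form the Lagrangian:
  L(x, lambda) = (1/2) x^T Q x + c^T x + lambda^T (A x - b)
Stationarity (grad_x L = 0): Q x + c + A^T lambda = 0.
Primal feasibility: A x = b.

This gives the KKT block system:
  [ Q   A^T ] [ x     ]   [-c ]
  [ A    0  ] [ lambda ] = [ b ]

Solving the linear system:
  x*      = (1.8571, 2.1429)
  lambda* = (-8.8095)
  f(x*)   = 59.9286

x* = (1.8571, 2.1429), lambda* = (-8.8095)


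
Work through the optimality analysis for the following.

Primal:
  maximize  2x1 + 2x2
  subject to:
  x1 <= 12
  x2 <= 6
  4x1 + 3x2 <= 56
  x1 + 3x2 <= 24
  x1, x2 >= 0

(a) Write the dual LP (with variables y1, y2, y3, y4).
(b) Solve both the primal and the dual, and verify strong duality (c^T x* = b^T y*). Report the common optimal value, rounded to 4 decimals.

The standard primal-dual pair for 'max c^T x s.t. A x <= b, x >= 0' is:
  Dual:  min b^T y  s.t.  A^T y >= c,  y >= 0.

So the dual LP is:
  minimize  12y1 + 6y2 + 56y3 + 24y4
  subject to:
    y1 + 4y3 + y4 >= 2
    y2 + 3y3 + 3y4 >= 2
    y1, y2, y3, y4 >= 0

Solving the primal: x* = (10.6667, 4.4444).
  primal value c^T x* = 30.2222.
Solving the dual: y* = (0, 0, 0.4444, 0.2222).
  dual value b^T y* = 30.2222.
Strong duality: c^T x* = b^T y*. Confirmed.

30.2222


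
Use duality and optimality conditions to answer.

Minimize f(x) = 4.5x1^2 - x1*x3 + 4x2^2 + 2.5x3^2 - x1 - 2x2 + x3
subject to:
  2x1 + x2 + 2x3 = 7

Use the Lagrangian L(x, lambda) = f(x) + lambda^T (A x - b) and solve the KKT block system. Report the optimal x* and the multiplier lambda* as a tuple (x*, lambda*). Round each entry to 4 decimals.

Form the Lagrangian:
  L(x, lambda) = (1/2) x^T Q x + c^T x + lambda^T (A x - b)
Stationarity (grad_x L = 0): Q x + c + A^T lambda = 0.
Primal feasibility: A x = b.

This gives the KKT block system:
  [ Q   A^T ] [ x     ]   [-c ]
  [ A    0  ] [ lambda ] = [ b ]

Solving the linear system:
  x*      = (1.2878, 0.7986, 1.8129)
  lambda* = (-4.3885)
  f(x*)   = 14.8237

x* = (1.2878, 0.7986, 1.8129), lambda* = (-4.3885)


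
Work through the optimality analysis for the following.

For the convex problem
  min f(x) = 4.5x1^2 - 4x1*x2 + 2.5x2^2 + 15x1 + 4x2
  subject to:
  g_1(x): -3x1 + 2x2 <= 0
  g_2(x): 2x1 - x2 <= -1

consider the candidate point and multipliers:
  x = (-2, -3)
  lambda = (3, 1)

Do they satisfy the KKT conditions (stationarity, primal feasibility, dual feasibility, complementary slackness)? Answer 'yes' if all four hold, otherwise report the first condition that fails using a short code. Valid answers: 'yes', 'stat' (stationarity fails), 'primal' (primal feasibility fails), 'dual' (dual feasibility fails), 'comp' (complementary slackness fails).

Gradient of f: grad f(x) = Q x + c = (9, -3)
Constraint values g_i(x) = a_i^T x - b_i:
  g_1((-2, -3)) = 0
  g_2((-2, -3)) = 0
Stationarity residual: grad f(x) + sum_i lambda_i a_i = (2, 2)
  -> stationarity FAILS
Primal feasibility (all g_i <= 0): OK
Dual feasibility (all lambda_i >= 0): OK
Complementary slackness (lambda_i * g_i(x) = 0 for all i): OK

Verdict: the first failing condition is stationarity -> stat.

stat


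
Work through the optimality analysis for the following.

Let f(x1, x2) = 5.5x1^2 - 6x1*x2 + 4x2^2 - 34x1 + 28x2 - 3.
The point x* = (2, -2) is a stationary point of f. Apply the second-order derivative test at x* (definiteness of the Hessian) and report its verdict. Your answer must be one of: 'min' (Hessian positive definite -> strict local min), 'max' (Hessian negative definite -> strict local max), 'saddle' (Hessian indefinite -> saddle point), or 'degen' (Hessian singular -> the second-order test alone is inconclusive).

Compute the Hessian H = grad^2 f:
  H = [[11, -6], [-6, 8]]
Verify stationarity: grad f(x*) = H x* + g = (0, 0).
Eigenvalues of H: 3.3153, 15.6847.
Both eigenvalues > 0, so H is positive definite -> x* is a strict local min.

min


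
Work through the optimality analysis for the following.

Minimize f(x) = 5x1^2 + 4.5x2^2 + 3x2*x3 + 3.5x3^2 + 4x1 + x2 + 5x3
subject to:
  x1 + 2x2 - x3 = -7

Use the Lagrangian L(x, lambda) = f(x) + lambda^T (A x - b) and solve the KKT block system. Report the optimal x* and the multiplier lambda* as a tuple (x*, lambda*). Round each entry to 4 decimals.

Form the Lagrangian:
  L(x, lambda) = (1/2) x^T Q x + c^T x + lambda^T (A x - b)
Stationarity (grad_x L = 0): Q x + c + A^T lambda = 0.
Primal feasibility: A x = b.

This gives the KKT block system:
  [ Q   A^T ] [ x     ]   [-c ]
  [ A    0  ] [ lambda ] = [ b ]

Solving the linear system:
  x*      = (-1.1618, -2.25, 1.3382)
  lambda* = (7.6176)
  f(x*)   = 26.5588

x* = (-1.1618, -2.25, 1.3382), lambda* = (7.6176)


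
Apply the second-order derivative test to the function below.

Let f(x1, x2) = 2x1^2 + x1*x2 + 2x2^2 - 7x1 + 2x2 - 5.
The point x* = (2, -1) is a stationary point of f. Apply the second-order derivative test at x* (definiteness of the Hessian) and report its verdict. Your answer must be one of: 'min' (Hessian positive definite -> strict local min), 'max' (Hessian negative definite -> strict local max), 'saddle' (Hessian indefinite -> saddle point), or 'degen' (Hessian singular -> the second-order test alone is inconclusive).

Compute the Hessian H = grad^2 f:
  H = [[4, 1], [1, 4]]
Verify stationarity: grad f(x*) = H x* + g = (0, 0).
Eigenvalues of H: 3, 5.
Both eigenvalues > 0, so H is positive definite -> x* is a strict local min.

min


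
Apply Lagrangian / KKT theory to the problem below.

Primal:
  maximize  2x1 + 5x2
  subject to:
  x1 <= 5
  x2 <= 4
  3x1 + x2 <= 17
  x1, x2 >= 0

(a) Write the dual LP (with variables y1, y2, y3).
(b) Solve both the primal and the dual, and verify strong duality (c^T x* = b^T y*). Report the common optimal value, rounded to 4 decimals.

The standard primal-dual pair for 'max c^T x s.t. A x <= b, x >= 0' is:
  Dual:  min b^T y  s.t.  A^T y >= c,  y >= 0.

So the dual LP is:
  minimize  5y1 + 4y2 + 17y3
  subject to:
    y1 + 3y3 >= 2
    y2 + y3 >= 5
    y1, y2, y3 >= 0

Solving the primal: x* = (4.3333, 4).
  primal value c^T x* = 28.6667.
Solving the dual: y* = (0, 4.3333, 0.6667).
  dual value b^T y* = 28.6667.
Strong duality: c^T x* = b^T y*. Confirmed.

28.6667


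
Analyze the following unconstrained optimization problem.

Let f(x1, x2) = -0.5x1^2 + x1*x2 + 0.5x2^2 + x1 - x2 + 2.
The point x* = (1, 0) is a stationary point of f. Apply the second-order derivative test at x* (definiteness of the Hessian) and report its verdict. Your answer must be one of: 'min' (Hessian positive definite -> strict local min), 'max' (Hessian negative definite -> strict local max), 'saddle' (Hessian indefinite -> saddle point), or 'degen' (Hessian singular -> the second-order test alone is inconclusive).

Compute the Hessian H = grad^2 f:
  H = [[-1, 1], [1, 1]]
Verify stationarity: grad f(x*) = H x* + g = (0, 0).
Eigenvalues of H: -1.4142, 1.4142.
Eigenvalues have mixed signs, so H is indefinite -> x* is a saddle point.

saddle


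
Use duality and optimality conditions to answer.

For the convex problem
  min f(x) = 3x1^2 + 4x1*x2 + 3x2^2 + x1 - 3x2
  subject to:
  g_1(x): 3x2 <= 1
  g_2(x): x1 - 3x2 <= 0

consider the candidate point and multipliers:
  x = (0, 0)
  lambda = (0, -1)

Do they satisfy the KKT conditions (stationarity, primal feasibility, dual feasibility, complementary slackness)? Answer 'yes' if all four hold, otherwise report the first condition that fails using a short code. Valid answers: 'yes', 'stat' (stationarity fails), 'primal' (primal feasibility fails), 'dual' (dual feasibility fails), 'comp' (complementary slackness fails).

Gradient of f: grad f(x) = Q x + c = (1, -3)
Constraint values g_i(x) = a_i^T x - b_i:
  g_1((0, 0)) = -1
  g_2((0, 0)) = 0
Stationarity residual: grad f(x) + sum_i lambda_i a_i = (0, 0)
  -> stationarity OK
Primal feasibility (all g_i <= 0): OK
Dual feasibility (all lambda_i >= 0): FAILS
Complementary slackness (lambda_i * g_i(x) = 0 for all i): OK

Verdict: the first failing condition is dual_feasibility -> dual.

dual


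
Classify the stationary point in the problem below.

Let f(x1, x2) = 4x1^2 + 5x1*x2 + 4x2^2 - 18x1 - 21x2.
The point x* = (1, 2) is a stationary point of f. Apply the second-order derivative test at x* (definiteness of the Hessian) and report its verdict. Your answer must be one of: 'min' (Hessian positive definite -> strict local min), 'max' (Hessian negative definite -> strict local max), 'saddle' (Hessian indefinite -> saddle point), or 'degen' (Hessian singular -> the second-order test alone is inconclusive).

Compute the Hessian H = grad^2 f:
  H = [[8, 5], [5, 8]]
Verify stationarity: grad f(x*) = H x* + g = (0, 0).
Eigenvalues of H: 3, 13.
Both eigenvalues > 0, so H is positive definite -> x* is a strict local min.

min


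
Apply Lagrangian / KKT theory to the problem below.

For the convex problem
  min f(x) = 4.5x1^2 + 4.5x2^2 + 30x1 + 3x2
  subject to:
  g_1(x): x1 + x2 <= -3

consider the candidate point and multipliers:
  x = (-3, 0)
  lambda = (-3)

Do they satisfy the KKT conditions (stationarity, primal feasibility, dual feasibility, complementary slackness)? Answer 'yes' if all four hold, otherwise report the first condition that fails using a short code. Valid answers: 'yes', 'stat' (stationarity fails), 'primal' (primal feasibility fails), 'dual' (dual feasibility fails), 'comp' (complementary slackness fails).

Gradient of f: grad f(x) = Q x + c = (3, 3)
Constraint values g_i(x) = a_i^T x - b_i:
  g_1((-3, 0)) = 0
Stationarity residual: grad f(x) + sum_i lambda_i a_i = (0, 0)
  -> stationarity OK
Primal feasibility (all g_i <= 0): OK
Dual feasibility (all lambda_i >= 0): FAILS
Complementary slackness (lambda_i * g_i(x) = 0 for all i): OK

Verdict: the first failing condition is dual_feasibility -> dual.

dual


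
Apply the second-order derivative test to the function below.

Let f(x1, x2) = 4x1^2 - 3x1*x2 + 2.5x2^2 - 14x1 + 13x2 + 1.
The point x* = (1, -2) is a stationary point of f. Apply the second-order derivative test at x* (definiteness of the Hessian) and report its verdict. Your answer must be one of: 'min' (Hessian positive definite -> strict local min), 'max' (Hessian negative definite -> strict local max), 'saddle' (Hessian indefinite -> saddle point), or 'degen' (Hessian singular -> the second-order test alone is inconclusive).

Compute the Hessian H = grad^2 f:
  H = [[8, -3], [-3, 5]]
Verify stationarity: grad f(x*) = H x* + g = (0, 0).
Eigenvalues of H: 3.1459, 9.8541.
Both eigenvalues > 0, so H is positive definite -> x* is a strict local min.

min


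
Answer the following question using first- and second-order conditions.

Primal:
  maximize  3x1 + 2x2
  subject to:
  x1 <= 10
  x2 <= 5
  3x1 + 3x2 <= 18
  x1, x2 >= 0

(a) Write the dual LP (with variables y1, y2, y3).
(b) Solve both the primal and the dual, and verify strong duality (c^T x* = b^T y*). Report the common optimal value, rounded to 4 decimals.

The standard primal-dual pair for 'max c^T x s.t. A x <= b, x >= 0' is:
  Dual:  min b^T y  s.t.  A^T y >= c,  y >= 0.

So the dual LP is:
  minimize  10y1 + 5y2 + 18y3
  subject to:
    y1 + 3y3 >= 3
    y2 + 3y3 >= 2
    y1, y2, y3 >= 0

Solving the primal: x* = (6, 0).
  primal value c^T x* = 18.
Solving the dual: y* = (0, 0, 1).
  dual value b^T y* = 18.
Strong duality: c^T x* = b^T y*. Confirmed.

18


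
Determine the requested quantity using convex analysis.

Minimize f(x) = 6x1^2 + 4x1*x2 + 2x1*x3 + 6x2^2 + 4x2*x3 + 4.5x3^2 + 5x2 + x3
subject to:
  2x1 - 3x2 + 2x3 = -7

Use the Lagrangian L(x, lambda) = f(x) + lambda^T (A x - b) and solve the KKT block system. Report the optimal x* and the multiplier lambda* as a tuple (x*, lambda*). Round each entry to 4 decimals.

Form the Lagrangian:
  L(x, lambda) = (1/2) x^T Q x + c^T x + lambda^T (A x - b)
Stationarity (grad_x L = 0): Q x + c + A^T lambda = 0.
Primal feasibility: A x = b.

This gives the KKT block system:
  [ Q   A^T ] [ x     ]   [-c ]
  [ A    0  ] [ lambda ] = [ b ]

Solving the linear system:
  x*      = (-0.7243, 1.0654, -1.1776)
  lambda* = (3.3925)
  f(x*)   = 13.9486

x* = (-0.7243, 1.0654, -1.1776), lambda* = (3.3925)


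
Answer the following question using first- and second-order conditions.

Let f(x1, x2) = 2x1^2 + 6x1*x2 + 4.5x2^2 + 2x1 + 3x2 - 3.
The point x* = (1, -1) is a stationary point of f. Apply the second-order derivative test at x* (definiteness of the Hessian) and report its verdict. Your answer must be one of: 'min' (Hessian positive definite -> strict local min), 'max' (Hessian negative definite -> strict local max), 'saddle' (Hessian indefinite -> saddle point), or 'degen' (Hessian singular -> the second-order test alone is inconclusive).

Compute the Hessian H = grad^2 f:
  H = [[4, 6], [6, 9]]
Verify stationarity: grad f(x*) = H x* + g = (0, 0).
Eigenvalues of H: 0, 13.
H has a zero eigenvalue (singular; positive semidefinite but not definite), so H is neither positive definite, negative definite, nor indefinite. The second-order test alone is inconclusive -> degen.
(Indeed, f is constant along the null direction of H through x*, so x* is not a strict local extremum.)

degen


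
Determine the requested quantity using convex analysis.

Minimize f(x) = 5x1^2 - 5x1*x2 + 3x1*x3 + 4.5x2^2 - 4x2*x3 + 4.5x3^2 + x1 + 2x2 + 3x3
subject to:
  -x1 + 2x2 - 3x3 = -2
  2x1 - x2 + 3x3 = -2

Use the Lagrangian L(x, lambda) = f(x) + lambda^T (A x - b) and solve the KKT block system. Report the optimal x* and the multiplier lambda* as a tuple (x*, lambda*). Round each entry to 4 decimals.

Form the Lagrangian:
  L(x, lambda) = (1/2) x^T Q x + c^T x + lambda^T (A x - b)
Stationarity (grad_x L = 0): Q x + c + A^T lambda = 0.
Primal feasibility: A x = b.

This gives the KKT block system:
  [ Q   A^T ] [ x     ]   [-c ]
  [ A    0  ] [ lambda ] = [ b ]

Solving the linear system:
  x*      = (-1.6667, -2.3333, -0.3333)
  lambda* = (7.8889, 6.4444)
  f(x*)   = 10.6667

x* = (-1.6667, -2.3333, -0.3333), lambda* = (7.8889, 6.4444)


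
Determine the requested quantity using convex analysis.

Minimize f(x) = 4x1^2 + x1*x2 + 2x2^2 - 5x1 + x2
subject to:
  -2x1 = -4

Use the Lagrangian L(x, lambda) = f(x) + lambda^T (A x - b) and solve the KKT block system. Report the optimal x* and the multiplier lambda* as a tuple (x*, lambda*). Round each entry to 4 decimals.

Form the Lagrangian:
  L(x, lambda) = (1/2) x^T Q x + c^T x + lambda^T (A x - b)
Stationarity (grad_x L = 0): Q x + c + A^T lambda = 0.
Primal feasibility: A x = b.

This gives the KKT block system:
  [ Q   A^T ] [ x     ]   [-c ]
  [ A    0  ] [ lambda ] = [ b ]

Solving the linear system:
  x*      = (2, -0.75)
  lambda* = (5.125)
  f(x*)   = 4.875

x* = (2, -0.75), lambda* = (5.125)


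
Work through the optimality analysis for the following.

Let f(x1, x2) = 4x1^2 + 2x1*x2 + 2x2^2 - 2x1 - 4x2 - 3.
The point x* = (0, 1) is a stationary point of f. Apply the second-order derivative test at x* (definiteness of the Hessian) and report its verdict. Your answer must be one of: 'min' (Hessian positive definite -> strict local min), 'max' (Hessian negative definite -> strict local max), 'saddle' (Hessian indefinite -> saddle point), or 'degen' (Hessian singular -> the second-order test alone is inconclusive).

Compute the Hessian H = grad^2 f:
  H = [[8, 2], [2, 4]]
Verify stationarity: grad f(x*) = H x* + g = (0, 0).
Eigenvalues of H: 3.1716, 8.8284.
Both eigenvalues > 0, so H is positive definite -> x* is a strict local min.

min


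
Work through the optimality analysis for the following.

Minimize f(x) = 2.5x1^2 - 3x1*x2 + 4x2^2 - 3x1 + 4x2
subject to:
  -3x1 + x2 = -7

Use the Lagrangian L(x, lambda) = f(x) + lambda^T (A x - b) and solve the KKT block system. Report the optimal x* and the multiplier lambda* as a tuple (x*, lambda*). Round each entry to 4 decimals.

Form the Lagrangian:
  L(x, lambda) = (1/2) x^T Q x + c^T x + lambda^T (A x - b)
Stationarity (grad_x L = 0): Q x + c + A^T lambda = 0.
Primal feasibility: A x = b.

This gives the KKT block system:
  [ Q   A^T ] [ x     ]   [-c ]
  [ A    0  ] [ lambda ] = [ b ]

Solving the linear system:
  x*      = (2.339, 0.0169)
  lambda* = (2.8814)
  f(x*)   = 6.6102

x* = (2.339, 0.0169), lambda* = (2.8814)


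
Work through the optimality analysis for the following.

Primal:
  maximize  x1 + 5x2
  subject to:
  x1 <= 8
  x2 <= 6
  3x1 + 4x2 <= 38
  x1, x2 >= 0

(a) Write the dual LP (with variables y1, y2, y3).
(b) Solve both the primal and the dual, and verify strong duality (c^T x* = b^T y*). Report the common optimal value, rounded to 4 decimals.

The standard primal-dual pair for 'max c^T x s.t. A x <= b, x >= 0' is:
  Dual:  min b^T y  s.t.  A^T y >= c,  y >= 0.

So the dual LP is:
  minimize  8y1 + 6y2 + 38y3
  subject to:
    y1 + 3y3 >= 1
    y2 + 4y3 >= 5
    y1, y2, y3 >= 0

Solving the primal: x* = (4.6667, 6).
  primal value c^T x* = 34.6667.
Solving the dual: y* = (0, 3.6667, 0.3333).
  dual value b^T y* = 34.6667.
Strong duality: c^T x* = b^T y*. Confirmed.

34.6667
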